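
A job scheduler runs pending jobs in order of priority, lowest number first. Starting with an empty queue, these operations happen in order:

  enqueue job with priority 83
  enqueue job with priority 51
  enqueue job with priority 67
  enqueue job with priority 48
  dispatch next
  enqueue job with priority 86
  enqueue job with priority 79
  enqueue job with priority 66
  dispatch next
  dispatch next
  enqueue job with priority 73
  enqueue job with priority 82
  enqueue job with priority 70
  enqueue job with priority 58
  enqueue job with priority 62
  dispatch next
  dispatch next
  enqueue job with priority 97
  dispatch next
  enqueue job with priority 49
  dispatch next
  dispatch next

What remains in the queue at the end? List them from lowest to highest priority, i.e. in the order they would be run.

[73, 79, 82, 83, 86, 97]

insert 83 → {83}
insert 51 → {51, 83}
insert 67 → {51, 67, 83}
insert 48 → {48, 51, 67, 83}
dispatch next → 48; now {51, 67, 83}
insert 86 → {51, 67, 83, 86}
insert 79 → {51, 67, 79, 83, 86}
insert 66 → {51, 66, 67, 79, 83, 86}
dispatch next → 51; now {66, 67, 79, 83, 86}
dispatch next → 66; now {67, 79, 83, 86}
insert 73 → {67, 73, 79, 83, 86}
insert 82 → {67, 73, 79, 82, 83, 86}
insert 70 → {67, 70, 73, 79, 82, 83, 86}
insert 58 → {58, 67, 70, 73, 79, 82, 83, 86}
insert 62 → {58, 62, 67, 70, 73, 79, 82, 83, 86}
dispatch next → 58; now {62, 67, 70, 73, 79, 82, 83, 86}
dispatch next → 62; now {67, 70, 73, 79, 82, 83, 86}
insert 97 → {67, 70, 73, 79, 82, 83, 86, 97}
dispatch next → 67; now {70, 73, 79, 82, 83, 86, 97}
insert 49 → {49, 70, 73, 79, 82, 83, 86, 97}
dispatch next → 49; now {70, 73, 79, 82, 83, 86, 97}
dispatch next → 70; now {73, 79, 82, 83, 86, 97}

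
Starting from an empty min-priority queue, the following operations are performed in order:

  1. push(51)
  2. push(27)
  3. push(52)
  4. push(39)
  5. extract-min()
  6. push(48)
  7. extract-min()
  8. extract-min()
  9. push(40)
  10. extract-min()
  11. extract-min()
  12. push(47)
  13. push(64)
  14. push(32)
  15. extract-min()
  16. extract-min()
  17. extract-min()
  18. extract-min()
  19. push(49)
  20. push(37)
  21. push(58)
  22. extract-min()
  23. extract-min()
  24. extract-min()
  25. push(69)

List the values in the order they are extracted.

insert 51 → {51}
insert 27 → {27, 51}
insert 52 → {27, 51, 52}
insert 39 → {27, 39, 51, 52}
extract-min → 27; now {39, 51, 52}
insert 48 → {39, 48, 51, 52}
extract-min → 39; now {48, 51, 52}
extract-min → 48; now {51, 52}
insert 40 → {40, 51, 52}
extract-min → 40; now {51, 52}
extract-min → 51; now {52}
insert 47 → {47, 52}
insert 64 → {47, 52, 64}
insert 32 → {32, 47, 52, 64}
extract-min → 32; now {47, 52, 64}
extract-min → 47; now {52, 64}
extract-min → 52; now {64}
extract-min → 64; now {}
insert 49 → {49}
insert 37 → {37, 49}
insert 58 → {37, 49, 58}
extract-min → 37; now {49, 58}
extract-min → 49; now {58}
extract-min → 58; now {}
insert 69 → {69}

27, 39, 48, 40, 51, 32, 47, 52, 64, 37, 49, 58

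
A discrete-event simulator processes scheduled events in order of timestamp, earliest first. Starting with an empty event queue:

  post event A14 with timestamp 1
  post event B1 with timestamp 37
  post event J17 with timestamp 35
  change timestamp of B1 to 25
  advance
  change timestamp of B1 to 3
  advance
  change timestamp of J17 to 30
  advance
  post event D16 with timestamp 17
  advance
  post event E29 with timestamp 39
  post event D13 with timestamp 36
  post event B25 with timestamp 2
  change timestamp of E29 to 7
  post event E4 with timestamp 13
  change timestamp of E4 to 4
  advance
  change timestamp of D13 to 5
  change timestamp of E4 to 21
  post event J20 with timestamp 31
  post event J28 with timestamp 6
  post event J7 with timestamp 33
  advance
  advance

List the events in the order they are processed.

add A14 (timestamp 1) → {A14:1}
add B1 (timestamp 37) → {A14:1, B1:37}
add J17 (timestamp 35) → {A14:1, J17:35, B1:37}
update B1 to timestamp 25 → {A14:1, B1:25, J17:35}
advance → A14; now {B1:25, J17:35}
update B1 to timestamp 3 → {B1:3, J17:35}
advance → B1; now {J17:35}
update J17 to timestamp 30 → {J17:30}
advance → J17; now {}
add D16 (timestamp 17) → {D16:17}
advance → D16; now {}
add E29 (timestamp 39) → {E29:39}
add D13 (timestamp 36) → {D13:36, E29:39}
add B25 (timestamp 2) → {B25:2, D13:36, E29:39}
update E29 to timestamp 7 → {B25:2, E29:7, D13:36}
add E4 (timestamp 13) → {B25:2, E29:7, E4:13, D13:36}
update E4 to timestamp 4 → {B25:2, E4:4, E29:7, D13:36}
advance → B25; now {E4:4, E29:7, D13:36}
update D13 to timestamp 5 → {E4:4, D13:5, E29:7}
update E4 to timestamp 21 → {D13:5, E29:7, E4:21}
add J20 (timestamp 31) → {D13:5, E29:7, E4:21, J20:31}
add J28 (timestamp 6) → {D13:5, J28:6, E29:7, E4:21, J20:31}
add J7 (timestamp 33) → {D13:5, J28:6, E29:7, E4:21, J20:31, J7:33}
advance → D13; now {J28:6, E29:7, E4:21, J20:31, J7:33}
advance → J28; now {E29:7, E4:21, J20:31, J7:33}

A14 → B1 → J17 → D16 → B25 → D13 → J28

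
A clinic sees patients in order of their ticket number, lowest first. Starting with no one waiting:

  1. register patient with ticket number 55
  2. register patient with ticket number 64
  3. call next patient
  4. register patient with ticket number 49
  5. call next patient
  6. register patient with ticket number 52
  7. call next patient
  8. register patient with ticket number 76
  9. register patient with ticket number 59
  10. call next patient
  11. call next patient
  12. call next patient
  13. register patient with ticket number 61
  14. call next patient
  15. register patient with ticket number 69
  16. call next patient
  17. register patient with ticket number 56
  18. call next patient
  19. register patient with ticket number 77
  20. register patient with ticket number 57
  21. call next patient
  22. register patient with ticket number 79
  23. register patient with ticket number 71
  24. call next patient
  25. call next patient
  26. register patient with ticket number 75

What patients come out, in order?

55, 49, 52, 59, 64, 76, 61, 69, 56, 57, 71, 77

insert 55 → {55}
insert 64 → {55, 64}
call next patient → 55; now {64}
insert 49 → {49, 64}
call next patient → 49; now {64}
insert 52 → {52, 64}
call next patient → 52; now {64}
insert 76 → {64, 76}
insert 59 → {59, 64, 76}
call next patient → 59; now {64, 76}
call next patient → 64; now {76}
call next patient → 76; now {}
insert 61 → {61}
call next patient → 61; now {}
insert 69 → {69}
call next patient → 69; now {}
insert 56 → {56}
call next patient → 56; now {}
insert 77 → {77}
insert 57 → {57, 77}
call next patient → 57; now {77}
insert 79 → {77, 79}
insert 71 → {71, 77, 79}
call next patient → 71; now {77, 79}
call next patient → 77; now {79}
insert 75 → {75, 79}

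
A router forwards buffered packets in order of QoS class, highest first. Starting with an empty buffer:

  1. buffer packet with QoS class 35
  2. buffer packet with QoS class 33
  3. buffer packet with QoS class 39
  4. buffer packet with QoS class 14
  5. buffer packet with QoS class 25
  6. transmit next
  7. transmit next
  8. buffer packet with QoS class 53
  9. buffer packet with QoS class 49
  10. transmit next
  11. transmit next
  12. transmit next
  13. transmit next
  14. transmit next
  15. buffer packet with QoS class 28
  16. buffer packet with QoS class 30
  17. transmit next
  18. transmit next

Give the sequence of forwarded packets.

insert 35 → {35}
insert 33 → {35, 33}
insert 39 → {39, 35, 33}
insert 14 → {39, 35, 33, 14}
insert 25 → {39, 35, 33, 25, 14}
transmit next → 39; now {35, 33, 25, 14}
transmit next → 35; now {33, 25, 14}
insert 53 → {53, 33, 25, 14}
insert 49 → {53, 49, 33, 25, 14}
transmit next → 53; now {49, 33, 25, 14}
transmit next → 49; now {33, 25, 14}
transmit next → 33; now {25, 14}
transmit next → 25; now {14}
transmit next → 14; now {}
insert 28 → {28}
insert 30 → {30, 28}
transmit next → 30; now {28}
transmit next → 28; now {}

39, 35, 53, 49, 33, 25, 14, 30, 28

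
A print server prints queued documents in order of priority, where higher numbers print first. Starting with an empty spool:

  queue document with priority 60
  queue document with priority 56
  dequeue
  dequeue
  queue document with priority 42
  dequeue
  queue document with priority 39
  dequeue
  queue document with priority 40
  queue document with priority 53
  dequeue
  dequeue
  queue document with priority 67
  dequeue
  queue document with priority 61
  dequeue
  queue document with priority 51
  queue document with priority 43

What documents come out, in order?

insert 60 → {60}
insert 56 → {60, 56}
dequeue → 60; now {56}
dequeue → 56; now {}
insert 42 → {42}
dequeue → 42; now {}
insert 39 → {39}
dequeue → 39; now {}
insert 40 → {40}
insert 53 → {53, 40}
dequeue → 53; now {40}
dequeue → 40; now {}
insert 67 → {67}
dequeue → 67; now {}
insert 61 → {61}
dequeue → 61; now {}
insert 51 → {51}
insert 43 → {51, 43}

60 → 56 → 42 → 39 → 53 → 40 → 67 → 61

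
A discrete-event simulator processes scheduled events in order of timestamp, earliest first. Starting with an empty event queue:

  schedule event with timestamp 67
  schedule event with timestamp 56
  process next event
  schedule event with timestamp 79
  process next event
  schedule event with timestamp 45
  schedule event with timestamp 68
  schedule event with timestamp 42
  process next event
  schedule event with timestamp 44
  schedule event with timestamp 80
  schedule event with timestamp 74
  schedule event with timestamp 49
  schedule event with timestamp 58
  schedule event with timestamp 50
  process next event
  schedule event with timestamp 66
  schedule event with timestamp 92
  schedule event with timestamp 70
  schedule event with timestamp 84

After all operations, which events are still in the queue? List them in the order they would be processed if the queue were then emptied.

insert 67 → {67}
insert 56 → {56, 67}
process next event → 56; now {67}
insert 79 → {67, 79}
process next event → 67; now {79}
insert 45 → {45, 79}
insert 68 → {45, 68, 79}
insert 42 → {42, 45, 68, 79}
process next event → 42; now {45, 68, 79}
insert 44 → {44, 45, 68, 79}
insert 80 → {44, 45, 68, 79, 80}
insert 74 → {44, 45, 68, 74, 79, 80}
insert 49 → {44, 45, 49, 68, 74, 79, 80}
insert 58 → {44, 45, 49, 58, 68, 74, 79, 80}
insert 50 → {44, 45, 49, 50, 58, 68, 74, 79, 80}
process next event → 44; now {45, 49, 50, 58, 68, 74, 79, 80}
insert 66 → {45, 49, 50, 58, 66, 68, 74, 79, 80}
insert 92 → {45, 49, 50, 58, 66, 68, 74, 79, 80, 92}
insert 70 → {45, 49, 50, 58, 66, 68, 70, 74, 79, 80, 92}
insert 84 → {45, 49, 50, 58, 66, 68, 70, 74, 79, 80, 84, 92}

45 → 49 → 50 → 58 → 66 → 68 → 70 → 74 → 79 → 80 → 84 → 92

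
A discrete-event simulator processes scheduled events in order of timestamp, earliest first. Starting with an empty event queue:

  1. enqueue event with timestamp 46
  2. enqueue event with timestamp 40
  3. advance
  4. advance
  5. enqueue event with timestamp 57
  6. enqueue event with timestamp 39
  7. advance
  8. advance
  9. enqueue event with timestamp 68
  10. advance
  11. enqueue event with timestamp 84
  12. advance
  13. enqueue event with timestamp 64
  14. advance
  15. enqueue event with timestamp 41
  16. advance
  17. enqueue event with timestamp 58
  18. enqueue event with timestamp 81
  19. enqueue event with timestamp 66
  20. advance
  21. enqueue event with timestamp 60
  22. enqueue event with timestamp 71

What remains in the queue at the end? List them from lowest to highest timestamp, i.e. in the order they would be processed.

60 → 66 → 71 → 81

insert 46 → {46}
insert 40 → {40, 46}
advance → 40; now {46}
advance → 46; now {}
insert 57 → {57}
insert 39 → {39, 57}
advance → 39; now {57}
advance → 57; now {}
insert 68 → {68}
advance → 68; now {}
insert 84 → {84}
advance → 84; now {}
insert 64 → {64}
advance → 64; now {}
insert 41 → {41}
advance → 41; now {}
insert 58 → {58}
insert 81 → {58, 81}
insert 66 → {58, 66, 81}
advance → 58; now {66, 81}
insert 60 → {60, 66, 81}
insert 71 → {60, 66, 71, 81}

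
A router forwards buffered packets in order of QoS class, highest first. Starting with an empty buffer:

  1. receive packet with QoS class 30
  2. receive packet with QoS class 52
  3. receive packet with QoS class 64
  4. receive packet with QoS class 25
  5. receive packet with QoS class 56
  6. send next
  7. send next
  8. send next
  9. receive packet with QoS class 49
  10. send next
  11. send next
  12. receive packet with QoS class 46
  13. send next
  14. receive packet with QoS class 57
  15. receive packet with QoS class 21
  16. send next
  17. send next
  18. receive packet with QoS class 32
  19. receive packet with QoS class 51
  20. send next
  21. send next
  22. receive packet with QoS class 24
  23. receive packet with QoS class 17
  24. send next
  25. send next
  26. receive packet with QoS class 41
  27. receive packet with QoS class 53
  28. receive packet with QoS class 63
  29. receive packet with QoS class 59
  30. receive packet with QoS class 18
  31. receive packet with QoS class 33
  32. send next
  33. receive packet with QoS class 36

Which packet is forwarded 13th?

insert 30 → {30}
insert 52 → {52, 30}
insert 64 → {64, 52, 30}
insert 25 → {64, 52, 30, 25}
insert 56 → {64, 56, 52, 30, 25}
send next → 64; now {56, 52, 30, 25}
send next → 56; now {52, 30, 25}
send next → 52; now {30, 25}
insert 49 → {49, 30, 25}
send next → 49; now {30, 25}
send next → 30; now {25}
insert 46 → {46, 25}
send next → 46; now {25}
insert 57 → {57, 25}
insert 21 → {57, 25, 21}
send next → 57; now {25, 21}
send next → 25; now {21}
insert 32 → {32, 21}
insert 51 → {51, 32, 21}
send next → 51; now {32, 21}
send next → 32; now {21}
insert 24 → {24, 21}
insert 17 → {24, 21, 17}
send next → 24; now {21, 17}
send next → 21; now {17}
insert 41 → {41, 17}
insert 53 → {53, 41, 17}
insert 63 → {63, 53, 41, 17}
insert 59 → {63, 59, 53, 41, 17}
insert 18 → {63, 59, 53, 41, 18, 17}
insert 33 → {63, 59, 53, 41, 33, 18, 17}
send next → 63; now {59, 53, 41, 33, 18, 17}
insert 36 → {59, 53, 41, 36, 33, 18, 17}

63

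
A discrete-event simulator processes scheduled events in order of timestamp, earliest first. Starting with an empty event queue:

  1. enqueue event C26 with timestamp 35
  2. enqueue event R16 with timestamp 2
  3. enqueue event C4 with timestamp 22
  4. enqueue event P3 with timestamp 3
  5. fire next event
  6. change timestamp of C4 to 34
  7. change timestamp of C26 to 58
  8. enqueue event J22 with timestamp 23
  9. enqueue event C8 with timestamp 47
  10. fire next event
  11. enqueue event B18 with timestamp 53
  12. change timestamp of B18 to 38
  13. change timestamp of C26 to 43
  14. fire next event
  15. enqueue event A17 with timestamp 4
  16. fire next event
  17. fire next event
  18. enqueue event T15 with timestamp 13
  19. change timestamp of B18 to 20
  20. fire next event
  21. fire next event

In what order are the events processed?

[R16, P3, J22, A17, C4, T15, B18]

add C26 (timestamp 35) → {C26:35}
add R16 (timestamp 2) → {R16:2, C26:35}
add C4 (timestamp 22) → {R16:2, C4:22, C26:35}
add P3 (timestamp 3) → {R16:2, P3:3, C4:22, C26:35}
fire next event → R16; now {P3:3, C4:22, C26:35}
update C4 to timestamp 34 → {P3:3, C4:34, C26:35}
update C26 to timestamp 58 → {P3:3, C4:34, C26:58}
add J22 (timestamp 23) → {P3:3, J22:23, C4:34, C26:58}
add C8 (timestamp 47) → {P3:3, J22:23, C4:34, C8:47, C26:58}
fire next event → P3; now {J22:23, C4:34, C8:47, C26:58}
add B18 (timestamp 53) → {J22:23, C4:34, C8:47, B18:53, C26:58}
update B18 to timestamp 38 → {J22:23, C4:34, B18:38, C8:47, C26:58}
update C26 to timestamp 43 → {J22:23, C4:34, B18:38, C26:43, C8:47}
fire next event → J22; now {C4:34, B18:38, C26:43, C8:47}
add A17 (timestamp 4) → {A17:4, C4:34, B18:38, C26:43, C8:47}
fire next event → A17; now {C4:34, B18:38, C26:43, C8:47}
fire next event → C4; now {B18:38, C26:43, C8:47}
add T15 (timestamp 13) → {T15:13, B18:38, C26:43, C8:47}
update B18 to timestamp 20 → {T15:13, B18:20, C26:43, C8:47}
fire next event → T15; now {B18:20, C26:43, C8:47}
fire next event → B18; now {C26:43, C8:47}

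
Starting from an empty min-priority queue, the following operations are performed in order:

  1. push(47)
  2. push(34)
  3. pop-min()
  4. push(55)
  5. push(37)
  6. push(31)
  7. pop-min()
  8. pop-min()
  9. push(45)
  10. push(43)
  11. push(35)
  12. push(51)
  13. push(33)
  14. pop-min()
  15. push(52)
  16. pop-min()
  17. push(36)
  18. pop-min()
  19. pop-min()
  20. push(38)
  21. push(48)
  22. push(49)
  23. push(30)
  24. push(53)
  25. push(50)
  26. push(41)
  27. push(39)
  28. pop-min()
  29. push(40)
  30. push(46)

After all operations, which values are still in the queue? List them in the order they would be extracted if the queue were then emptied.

insert 47 → {47}
insert 34 → {34, 47}
pop-min → 34; now {47}
insert 55 → {47, 55}
insert 37 → {37, 47, 55}
insert 31 → {31, 37, 47, 55}
pop-min → 31; now {37, 47, 55}
pop-min → 37; now {47, 55}
insert 45 → {45, 47, 55}
insert 43 → {43, 45, 47, 55}
insert 35 → {35, 43, 45, 47, 55}
insert 51 → {35, 43, 45, 47, 51, 55}
insert 33 → {33, 35, 43, 45, 47, 51, 55}
pop-min → 33; now {35, 43, 45, 47, 51, 55}
insert 52 → {35, 43, 45, 47, 51, 52, 55}
pop-min → 35; now {43, 45, 47, 51, 52, 55}
insert 36 → {36, 43, 45, 47, 51, 52, 55}
pop-min → 36; now {43, 45, 47, 51, 52, 55}
pop-min → 43; now {45, 47, 51, 52, 55}
insert 38 → {38, 45, 47, 51, 52, 55}
insert 48 → {38, 45, 47, 48, 51, 52, 55}
insert 49 → {38, 45, 47, 48, 49, 51, 52, 55}
insert 30 → {30, 38, 45, 47, 48, 49, 51, 52, 55}
insert 53 → {30, 38, 45, 47, 48, 49, 51, 52, 53, 55}
insert 50 → {30, 38, 45, 47, 48, 49, 50, 51, 52, 53, 55}
insert 41 → {30, 38, 41, 45, 47, 48, 49, 50, 51, 52, 53, 55}
insert 39 → {30, 38, 39, 41, 45, 47, 48, 49, 50, 51, 52, 53, 55}
pop-min → 30; now {38, 39, 41, 45, 47, 48, 49, 50, 51, 52, 53, 55}
insert 40 → {38, 39, 40, 41, 45, 47, 48, 49, 50, 51, 52, 53, 55}
insert 46 → {38, 39, 40, 41, 45, 46, 47, 48, 49, 50, 51, 52, 53, 55}

[38, 39, 40, 41, 45, 46, 47, 48, 49, 50, 51, 52, 53, 55]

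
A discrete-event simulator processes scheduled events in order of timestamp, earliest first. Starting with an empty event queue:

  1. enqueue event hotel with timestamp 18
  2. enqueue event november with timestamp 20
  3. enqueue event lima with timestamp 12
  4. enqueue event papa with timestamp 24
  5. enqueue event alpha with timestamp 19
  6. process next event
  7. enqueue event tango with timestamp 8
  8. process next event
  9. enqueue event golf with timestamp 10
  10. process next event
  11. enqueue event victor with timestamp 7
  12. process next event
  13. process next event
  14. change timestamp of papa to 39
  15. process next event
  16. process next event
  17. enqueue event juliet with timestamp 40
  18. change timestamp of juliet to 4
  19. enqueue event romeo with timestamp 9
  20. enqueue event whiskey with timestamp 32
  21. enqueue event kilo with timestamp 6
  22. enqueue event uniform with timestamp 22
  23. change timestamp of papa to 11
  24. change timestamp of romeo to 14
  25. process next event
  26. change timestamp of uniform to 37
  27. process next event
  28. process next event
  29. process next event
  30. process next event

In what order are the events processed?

add hotel (timestamp 18) → {hotel:18}
add november (timestamp 20) → {hotel:18, november:20}
add lima (timestamp 12) → {lima:12, hotel:18, november:20}
add papa (timestamp 24) → {lima:12, hotel:18, november:20, papa:24}
add alpha (timestamp 19) → {lima:12, hotel:18, alpha:19, november:20, papa:24}
process next event → lima; now {hotel:18, alpha:19, november:20, papa:24}
add tango (timestamp 8) → {tango:8, hotel:18, alpha:19, november:20, papa:24}
process next event → tango; now {hotel:18, alpha:19, november:20, papa:24}
add golf (timestamp 10) → {golf:10, hotel:18, alpha:19, november:20, papa:24}
process next event → golf; now {hotel:18, alpha:19, november:20, papa:24}
add victor (timestamp 7) → {victor:7, hotel:18, alpha:19, november:20, papa:24}
process next event → victor; now {hotel:18, alpha:19, november:20, papa:24}
process next event → hotel; now {alpha:19, november:20, papa:24}
update papa to timestamp 39 → {alpha:19, november:20, papa:39}
process next event → alpha; now {november:20, papa:39}
process next event → november; now {papa:39}
add juliet (timestamp 40) → {papa:39, juliet:40}
update juliet to timestamp 4 → {juliet:4, papa:39}
add romeo (timestamp 9) → {juliet:4, romeo:9, papa:39}
add whiskey (timestamp 32) → {juliet:4, romeo:9, whiskey:32, papa:39}
add kilo (timestamp 6) → {juliet:4, kilo:6, romeo:9, whiskey:32, papa:39}
add uniform (timestamp 22) → {juliet:4, kilo:6, romeo:9, uniform:22, whiskey:32, papa:39}
update papa to timestamp 11 → {juliet:4, kilo:6, romeo:9, papa:11, uniform:22, whiskey:32}
update romeo to timestamp 14 → {juliet:4, kilo:6, papa:11, romeo:14, uniform:22, whiskey:32}
process next event → juliet; now {kilo:6, papa:11, romeo:14, uniform:22, whiskey:32}
update uniform to timestamp 37 → {kilo:6, papa:11, romeo:14, whiskey:32, uniform:37}
process next event → kilo; now {papa:11, romeo:14, whiskey:32, uniform:37}
process next event → papa; now {romeo:14, whiskey:32, uniform:37}
process next event → romeo; now {whiskey:32, uniform:37}
process next event → whiskey; now {uniform:37}

[lima, tango, golf, victor, hotel, alpha, november, juliet, kilo, papa, romeo, whiskey]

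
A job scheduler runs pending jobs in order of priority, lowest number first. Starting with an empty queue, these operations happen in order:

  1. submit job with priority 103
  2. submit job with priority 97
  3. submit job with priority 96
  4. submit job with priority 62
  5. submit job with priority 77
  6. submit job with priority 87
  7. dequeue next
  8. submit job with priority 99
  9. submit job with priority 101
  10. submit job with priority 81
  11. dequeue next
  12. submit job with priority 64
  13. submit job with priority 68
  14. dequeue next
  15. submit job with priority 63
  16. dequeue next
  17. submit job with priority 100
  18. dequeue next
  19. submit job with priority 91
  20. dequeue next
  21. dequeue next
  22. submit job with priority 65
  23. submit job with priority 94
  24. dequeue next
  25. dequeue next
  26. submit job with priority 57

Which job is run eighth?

65

insert 103 → {103}
insert 97 → {97, 103}
insert 96 → {96, 97, 103}
insert 62 → {62, 96, 97, 103}
insert 77 → {62, 77, 96, 97, 103}
insert 87 → {62, 77, 87, 96, 97, 103}
dequeue next → 62; now {77, 87, 96, 97, 103}
insert 99 → {77, 87, 96, 97, 99, 103}
insert 101 → {77, 87, 96, 97, 99, 101, 103}
insert 81 → {77, 81, 87, 96, 97, 99, 101, 103}
dequeue next → 77; now {81, 87, 96, 97, 99, 101, 103}
insert 64 → {64, 81, 87, 96, 97, 99, 101, 103}
insert 68 → {64, 68, 81, 87, 96, 97, 99, 101, 103}
dequeue next → 64; now {68, 81, 87, 96, 97, 99, 101, 103}
insert 63 → {63, 68, 81, 87, 96, 97, 99, 101, 103}
dequeue next → 63; now {68, 81, 87, 96, 97, 99, 101, 103}
insert 100 → {68, 81, 87, 96, 97, 99, 100, 101, 103}
dequeue next → 68; now {81, 87, 96, 97, 99, 100, 101, 103}
insert 91 → {81, 87, 91, 96, 97, 99, 100, 101, 103}
dequeue next → 81; now {87, 91, 96, 97, 99, 100, 101, 103}
dequeue next → 87; now {91, 96, 97, 99, 100, 101, 103}
insert 65 → {65, 91, 96, 97, 99, 100, 101, 103}
insert 94 → {65, 91, 94, 96, 97, 99, 100, 101, 103}
dequeue next → 65; now {91, 94, 96, 97, 99, 100, 101, 103}
dequeue next → 91; now {94, 96, 97, 99, 100, 101, 103}
insert 57 → {57, 94, 96, 97, 99, 100, 101, 103}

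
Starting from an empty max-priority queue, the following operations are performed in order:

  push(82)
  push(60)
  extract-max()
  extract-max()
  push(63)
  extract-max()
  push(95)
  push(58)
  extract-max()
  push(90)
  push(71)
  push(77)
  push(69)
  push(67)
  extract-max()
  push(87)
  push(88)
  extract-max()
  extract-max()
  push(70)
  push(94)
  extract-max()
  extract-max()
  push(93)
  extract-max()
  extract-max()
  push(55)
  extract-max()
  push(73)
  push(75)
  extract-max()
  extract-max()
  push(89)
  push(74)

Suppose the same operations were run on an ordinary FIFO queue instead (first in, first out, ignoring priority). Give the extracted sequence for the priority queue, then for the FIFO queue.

insert 82 → {82}
insert 60 → {82, 60}
extract-max → 82; now {60}
extract-max → 60; now {}
insert 63 → {63}
extract-max → 63; now {}
insert 95 → {95}
insert 58 → {95, 58}
extract-max → 95; now {58}
insert 90 → {90, 58}
insert 71 → {90, 71, 58}
insert 77 → {90, 77, 71, 58}
insert 69 → {90, 77, 71, 69, 58}
insert 67 → {90, 77, 71, 69, 67, 58}
extract-max → 90; now {77, 71, 69, 67, 58}
insert 87 → {87, 77, 71, 69, 67, 58}
insert 88 → {88, 87, 77, 71, 69, 67, 58}
extract-max → 88; now {87, 77, 71, 69, 67, 58}
extract-max → 87; now {77, 71, 69, 67, 58}
insert 70 → {77, 71, 70, 69, 67, 58}
insert 94 → {94, 77, 71, 70, 69, 67, 58}
extract-max → 94; now {77, 71, 70, 69, 67, 58}
extract-max → 77; now {71, 70, 69, 67, 58}
insert 93 → {93, 71, 70, 69, 67, 58}
extract-max → 93; now {71, 70, 69, 67, 58}
extract-max → 71; now {70, 69, 67, 58}
insert 55 → {70, 69, 67, 58, 55}
extract-max → 70; now {69, 67, 58, 55}
insert 73 → {73, 69, 67, 58, 55}
insert 75 → {75, 73, 69, 67, 58, 55}
extract-max → 75; now {73, 69, 67, 58, 55}
extract-max → 73; now {69, 67, 58, 55}
insert 89 → {89, 69, 67, 58, 55}
insert 74 → {89, 74, 69, 67, 58, 55}

priority queue: 82 → 60 → 63 → 95 → 90 → 88 → 87 → 94 → 77 → 93 → 71 → 70 → 75 → 73; FIFO queue: 82, 60, 63, 95, 58, 90, 71, 77, 69, 67, 87, 88, 70, 94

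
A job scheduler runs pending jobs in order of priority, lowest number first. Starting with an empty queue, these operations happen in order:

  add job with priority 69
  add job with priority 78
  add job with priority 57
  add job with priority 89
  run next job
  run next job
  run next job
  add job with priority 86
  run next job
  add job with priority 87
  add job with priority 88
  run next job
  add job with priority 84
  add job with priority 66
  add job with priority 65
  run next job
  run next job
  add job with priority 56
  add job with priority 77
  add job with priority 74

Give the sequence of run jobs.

[57, 69, 78, 86, 87, 65, 66]

insert 69 → {69}
insert 78 → {69, 78}
insert 57 → {57, 69, 78}
insert 89 → {57, 69, 78, 89}
run next job → 57; now {69, 78, 89}
run next job → 69; now {78, 89}
run next job → 78; now {89}
insert 86 → {86, 89}
run next job → 86; now {89}
insert 87 → {87, 89}
insert 88 → {87, 88, 89}
run next job → 87; now {88, 89}
insert 84 → {84, 88, 89}
insert 66 → {66, 84, 88, 89}
insert 65 → {65, 66, 84, 88, 89}
run next job → 65; now {66, 84, 88, 89}
run next job → 66; now {84, 88, 89}
insert 56 → {56, 84, 88, 89}
insert 77 → {56, 77, 84, 88, 89}
insert 74 → {56, 74, 77, 84, 88, 89}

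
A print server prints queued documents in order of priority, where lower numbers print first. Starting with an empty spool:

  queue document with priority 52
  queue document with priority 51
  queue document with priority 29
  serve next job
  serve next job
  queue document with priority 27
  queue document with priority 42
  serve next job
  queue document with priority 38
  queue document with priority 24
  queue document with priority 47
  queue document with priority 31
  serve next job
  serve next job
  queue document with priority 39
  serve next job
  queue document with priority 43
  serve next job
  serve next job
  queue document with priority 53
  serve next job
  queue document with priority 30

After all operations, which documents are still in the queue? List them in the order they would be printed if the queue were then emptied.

30 → 47 → 52 → 53

insert 52 → {52}
insert 51 → {51, 52}
insert 29 → {29, 51, 52}
serve next job → 29; now {51, 52}
serve next job → 51; now {52}
insert 27 → {27, 52}
insert 42 → {27, 42, 52}
serve next job → 27; now {42, 52}
insert 38 → {38, 42, 52}
insert 24 → {24, 38, 42, 52}
insert 47 → {24, 38, 42, 47, 52}
insert 31 → {24, 31, 38, 42, 47, 52}
serve next job → 24; now {31, 38, 42, 47, 52}
serve next job → 31; now {38, 42, 47, 52}
insert 39 → {38, 39, 42, 47, 52}
serve next job → 38; now {39, 42, 47, 52}
insert 43 → {39, 42, 43, 47, 52}
serve next job → 39; now {42, 43, 47, 52}
serve next job → 42; now {43, 47, 52}
insert 53 → {43, 47, 52, 53}
serve next job → 43; now {47, 52, 53}
insert 30 → {30, 47, 52, 53}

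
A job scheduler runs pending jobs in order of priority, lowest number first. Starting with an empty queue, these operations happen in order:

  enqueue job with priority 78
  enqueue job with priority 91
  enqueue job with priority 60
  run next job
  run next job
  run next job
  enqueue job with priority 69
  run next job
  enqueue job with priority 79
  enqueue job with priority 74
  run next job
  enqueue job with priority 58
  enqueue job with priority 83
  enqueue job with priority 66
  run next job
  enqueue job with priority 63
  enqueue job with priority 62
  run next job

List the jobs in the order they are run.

insert 78 → {78}
insert 91 → {78, 91}
insert 60 → {60, 78, 91}
run next job → 60; now {78, 91}
run next job → 78; now {91}
run next job → 91; now {}
insert 69 → {69}
run next job → 69; now {}
insert 79 → {79}
insert 74 → {74, 79}
run next job → 74; now {79}
insert 58 → {58, 79}
insert 83 → {58, 79, 83}
insert 66 → {58, 66, 79, 83}
run next job → 58; now {66, 79, 83}
insert 63 → {63, 66, 79, 83}
insert 62 → {62, 63, 66, 79, 83}
run next job → 62; now {63, 66, 79, 83}

60, 78, 91, 69, 74, 58, 62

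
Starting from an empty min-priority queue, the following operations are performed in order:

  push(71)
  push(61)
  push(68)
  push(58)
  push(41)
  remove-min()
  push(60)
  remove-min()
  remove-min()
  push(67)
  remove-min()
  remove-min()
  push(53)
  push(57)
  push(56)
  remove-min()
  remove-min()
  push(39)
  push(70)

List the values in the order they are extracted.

insert 71 → {71}
insert 61 → {61, 71}
insert 68 → {61, 68, 71}
insert 58 → {58, 61, 68, 71}
insert 41 → {41, 58, 61, 68, 71}
remove-min → 41; now {58, 61, 68, 71}
insert 60 → {58, 60, 61, 68, 71}
remove-min → 58; now {60, 61, 68, 71}
remove-min → 60; now {61, 68, 71}
insert 67 → {61, 67, 68, 71}
remove-min → 61; now {67, 68, 71}
remove-min → 67; now {68, 71}
insert 53 → {53, 68, 71}
insert 57 → {53, 57, 68, 71}
insert 56 → {53, 56, 57, 68, 71}
remove-min → 53; now {56, 57, 68, 71}
remove-min → 56; now {57, 68, 71}
insert 39 → {39, 57, 68, 71}
insert 70 → {39, 57, 68, 70, 71}

41 → 58 → 60 → 61 → 67 → 53 → 56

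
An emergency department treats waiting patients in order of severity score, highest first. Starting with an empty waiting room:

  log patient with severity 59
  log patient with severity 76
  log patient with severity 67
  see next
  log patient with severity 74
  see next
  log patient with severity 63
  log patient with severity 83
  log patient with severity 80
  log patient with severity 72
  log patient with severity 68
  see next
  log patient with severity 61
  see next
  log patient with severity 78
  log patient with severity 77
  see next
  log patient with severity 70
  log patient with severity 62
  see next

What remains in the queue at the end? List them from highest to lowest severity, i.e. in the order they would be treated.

72, 70, 68, 67, 63, 62, 61, 59

insert 59 → {59}
insert 76 → {76, 59}
insert 67 → {76, 67, 59}
see next → 76; now {67, 59}
insert 74 → {74, 67, 59}
see next → 74; now {67, 59}
insert 63 → {67, 63, 59}
insert 83 → {83, 67, 63, 59}
insert 80 → {83, 80, 67, 63, 59}
insert 72 → {83, 80, 72, 67, 63, 59}
insert 68 → {83, 80, 72, 68, 67, 63, 59}
see next → 83; now {80, 72, 68, 67, 63, 59}
insert 61 → {80, 72, 68, 67, 63, 61, 59}
see next → 80; now {72, 68, 67, 63, 61, 59}
insert 78 → {78, 72, 68, 67, 63, 61, 59}
insert 77 → {78, 77, 72, 68, 67, 63, 61, 59}
see next → 78; now {77, 72, 68, 67, 63, 61, 59}
insert 70 → {77, 72, 70, 68, 67, 63, 61, 59}
insert 62 → {77, 72, 70, 68, 67, 63, 62, 61, 59}
see next → 77; now {72, 70, 68, 67, 63, 62, 61, 59}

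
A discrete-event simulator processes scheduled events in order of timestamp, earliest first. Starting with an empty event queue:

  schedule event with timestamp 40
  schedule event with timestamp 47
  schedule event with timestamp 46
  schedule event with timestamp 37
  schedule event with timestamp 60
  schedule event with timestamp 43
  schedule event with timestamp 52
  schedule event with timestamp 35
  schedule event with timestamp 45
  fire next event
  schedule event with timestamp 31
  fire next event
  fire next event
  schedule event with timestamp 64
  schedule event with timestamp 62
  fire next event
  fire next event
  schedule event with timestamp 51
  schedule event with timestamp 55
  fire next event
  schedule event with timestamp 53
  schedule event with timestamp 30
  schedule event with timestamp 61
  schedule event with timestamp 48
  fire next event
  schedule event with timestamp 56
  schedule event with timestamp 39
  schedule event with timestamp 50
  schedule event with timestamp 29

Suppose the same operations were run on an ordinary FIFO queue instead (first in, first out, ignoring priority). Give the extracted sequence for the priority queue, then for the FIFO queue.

priority queue: 35 → 31 → 37 → 40 → 43 → 45 → 30; FIFO queue: 40 → 47 → 46 → 37 → 60 → 43 → 52

insert 40 → {40}
insert 47 → {40, 47}
insert 46 → {40, 46, 47}
insert 37 → {37, 40, 46, 47}
insert 60 → {37, 40, 46, 47, 60}
insert 43 → {37, 40, 43, 46, 47, 60}
insert 52 → {37, 40, 43, 46, 47, 52, 60}
insert 35 → {35, 37, 40, 43, 46, 47, 52, 60}
insert 45 → {35, 37, 40, 43, 45, 46, 47, 52, 60}
fire next event → 35; now {37, 40, 43, 45, 46, 47, 52, 60}
insert 31 → {31, 37, 40, 43, 45, 46, 47, 52, 60}
fire next event → 31; now {37, 40, 43, 45, 46, 47, 52, 60}
fire next event → 37; now {40, 43, 45, 46, 47, 52, 60}
insert 64 → {40, 43, 45, 46, 47, 52, 60, 64}
insert 62 → {40, 43, 45, 46, 47, 52, 60, 62, 64}
fire next event → 40; now {43, 45, 46, 47, 52, 60, 62, 64}
fire next event → 43; now {45, 46, 47, 52, 60, 62, 64}
insert 51 → {45, 46, 47, 51, 52, 60, 62, 64}
insert 55 → {45, 46, 47, 51, 52, 55, 60, 62, 64}
fire next event → 45; now {46, 47, 51, 52, 55, 60, 62, 64}
insert 53 → {46, 47, 51, 52, 53, 55, 60, 62, 64}
insert 30 → {30, 46, 47, 51, 52, 53, 55, 60, 62, 64}
insert 61 → {30, 46, 47, 51, 52, 53, 55, 60, 61, 62, 64}
insert 48 → {30, 46, 47, 48, 51, 52, 53, 55, 60, 61, 62, 64}
fire next event → 30; now {46, 47, 48, 51, 52, 53, 55, 60, 61, 62, 64}
insert 56 → {46, 47, 48, 51, 52, 53, 55, 56, 60, 61, 62, 64}
insert 39 → {39, 46, 47, 48, 51, 52, 53, 55, 56, 60, 61, 62, 64}
insert 50 → {39, 46, 47, 48, 50, 51, 52, 53, 55, 56, 60, 61, 62, 64}
insert 29 → {29, 39, 46, 47, 48, 50, 51, 52, 53, 55, 56, 60, 61, 62, 64}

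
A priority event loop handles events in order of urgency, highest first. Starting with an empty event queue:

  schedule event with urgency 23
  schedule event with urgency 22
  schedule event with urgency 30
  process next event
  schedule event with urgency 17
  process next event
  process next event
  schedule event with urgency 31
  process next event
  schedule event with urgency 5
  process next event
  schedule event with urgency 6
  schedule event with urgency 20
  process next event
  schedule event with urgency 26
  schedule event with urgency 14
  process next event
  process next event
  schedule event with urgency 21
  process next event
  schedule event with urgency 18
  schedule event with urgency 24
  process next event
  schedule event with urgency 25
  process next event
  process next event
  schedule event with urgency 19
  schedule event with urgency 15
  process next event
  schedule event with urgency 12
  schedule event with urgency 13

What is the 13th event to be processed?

19

insert 23 → {23}
insert 22 → {23, 22}
insert 30 → {30, 23, 22}
process next event → 30; now {23, 22}
insert 17 → {23, 22, 17}
process next event → 23; now {22, 17}
process next event → 22; now {17}
insert 31 → {31, 17}
process next event → 31; now {17}
insert 5 → {17, 5}
process next event → 17; now {5}
insert 6 → {6, 5}
insert 20 → {20, 6, 5}
process next event → 20; now {6, 5}
insert 26 → {26, 6, 5}
insert 14 → {26, 14, 6, 5}
process next event → 26; now {14, 6, 5}
process next event → 14; now {6, 5}
insert 21 → {21, 6, 5}
process next event → 21; now {6, 5}
insert 18 → {18, 6, 5}
insert 24 → {24, 18, 6, 5}
process next event → 24; now {18, 6, 5}
insert 25 → {25, 18, 6, 5}
process next event → 25; now {18, 6, 5}
process next event → 18; now {6, 5}
insert 19 → {19, 6, 5}
insert 15 → {19, 15, 6, 5}
process next event → 19; now {15, 6, 5}
insert 12 → {15, 12, 6, 5}
insert 13 → {15, 13, 12, 6, 5}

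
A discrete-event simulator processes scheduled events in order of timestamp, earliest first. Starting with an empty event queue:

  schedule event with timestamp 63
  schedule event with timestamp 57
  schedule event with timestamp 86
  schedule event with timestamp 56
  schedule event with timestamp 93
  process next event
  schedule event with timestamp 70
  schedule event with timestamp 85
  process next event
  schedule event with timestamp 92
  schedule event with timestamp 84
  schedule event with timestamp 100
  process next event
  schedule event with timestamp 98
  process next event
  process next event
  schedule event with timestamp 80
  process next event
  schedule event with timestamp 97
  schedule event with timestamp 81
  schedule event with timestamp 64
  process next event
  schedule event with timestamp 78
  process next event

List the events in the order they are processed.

56 → 57 → 63 → 70 → 84 → 80 → 64 → 78

insert 63 → {63}
insert 57 → {57, 63}
insert 86 → {57, 63, 86}
insert 56 → {56, 57, 63, 86}
insert 93 → {56, 57, 63, 86, 93}
process next event → 56; now {57, 63, 86, 93}
insert 70 → {57, 63, 70, 86, 93}
insert 85 → {57, 63, 70, 85, 86, 93}
process next event → 57; now {63, 70, 85, 86, 93}
insert 92 → {63, 70, 85, 86, 92, 93}
insert 84 → {63, 70, 84, 85, 86, 92, 93}
insert 100 → {63, 70, 84, 85, 86, 92, 93, 100}
process next event → 63; now {70, 84, 85, 86, 92, 93, 100}
insert 98 → {70, 84, 85, 86, 92, 93, 98, 100}
process next event → 70; now {84, 85, 86, 92, 93, 98, 100}
process next event → 84; now {85, 86, 92, 93, 98, 100}
insert 80 → {80, 85, 86, 92, 93, 98, 100}
process next event → 80; now {85, 86, 92, 93, 98, 100}
insert 97 → {85, 86, 92, 93, 97, 98, 100}
insert 81 → {81, 85, 86, 92, 93, 97, 98, 100}
insert 64 → {64, 81, 85, 86, 92, 93, 97, 98, 100}
process next event → 64; now {81, 85, 86, 92, 93, 97, 98, 100}
insert 78 → {78, 81, 85, 86, 92, 93, 97, 98, 100}
process next event → 78; now {81, 85, 86, 92, 93, 97, 98, 100}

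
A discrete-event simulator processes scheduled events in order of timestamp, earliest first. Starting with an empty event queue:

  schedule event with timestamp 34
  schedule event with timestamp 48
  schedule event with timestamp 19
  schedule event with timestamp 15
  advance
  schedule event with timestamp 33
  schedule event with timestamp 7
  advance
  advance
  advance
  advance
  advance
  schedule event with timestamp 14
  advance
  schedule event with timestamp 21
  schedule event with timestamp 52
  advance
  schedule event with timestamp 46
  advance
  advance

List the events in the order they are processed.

insert 34 → {34}
insert 48 → {34, 48}
insert 19 → {19, 34, 48}
insert 15 → {15, 19, 34, 48}
advance → 15; now {19, 34, 48}
insert 33 → {19, 33, 34, 48}
insert 7 → {7, 19, 33, 34, 48}
advance → 7; now {19, 33, 34, 48}
advance → 19; now {33, 34, 48}
advance → 33; now {34, 48}
advance → 34; now {48}
advance → 48; now {}
insert 14 → {14}
advance → 14; now {}
insert 21 → {21}
insert 52 → {21, 52}
advance → 21; now {52}
insert 46 → {46, 52}
advance → 46; now {52}
advance → 52; now {}

[15, 7, 19, 33, 34, 48, 14, 21, 46, 52]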